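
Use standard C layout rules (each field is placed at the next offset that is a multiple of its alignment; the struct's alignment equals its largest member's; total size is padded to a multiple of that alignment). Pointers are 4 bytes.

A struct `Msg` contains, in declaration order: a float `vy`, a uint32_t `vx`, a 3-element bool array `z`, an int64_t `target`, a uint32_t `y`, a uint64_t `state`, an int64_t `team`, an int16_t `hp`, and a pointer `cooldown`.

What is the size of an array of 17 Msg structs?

@0: vy [4B, align 4] → 4
@4: vx [4B, align 4] → 8
@8: z [3B, align 1] → 11
+5 pad (align 8)
@16: target [8B, align 8] → 24
@24: y [4B, align 4] → 28
+4 pad (align 8)
@32: state [8B, align 8] → 40
@40: team [8B, align 8] → 48
@48: hp [2B, align 2] → 50
+2 pad (align 4)
@52: cooldown [4B, align 4] → 56
size 56, align 8
array of 17: 17 × 56 = 952

952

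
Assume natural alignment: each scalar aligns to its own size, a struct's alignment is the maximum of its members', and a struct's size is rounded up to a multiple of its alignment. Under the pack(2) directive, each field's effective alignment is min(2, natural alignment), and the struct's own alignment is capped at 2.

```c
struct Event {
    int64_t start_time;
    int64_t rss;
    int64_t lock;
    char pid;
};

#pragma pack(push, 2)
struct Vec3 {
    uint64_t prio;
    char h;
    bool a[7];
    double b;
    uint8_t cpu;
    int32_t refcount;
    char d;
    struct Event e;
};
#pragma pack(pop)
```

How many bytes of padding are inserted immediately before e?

Event: 0..8  start_time  (8B, 8-aligned); 8..16  rss  (8B, 8-aligned); 16..24  lock  (8B, 8-aligned); 24..25  pid  (1B, 1-aligned); 25..32  -- tail padding (7B); sizeof = 32, alignof = 8
0..8  prio  (8B, 2-aligned)
8..9  h  (1B, 1-aligned)
9..16  a  (7B, 1-aligned)
16..24  b  (8B, 2-aligned)
24..25  cpu  (1B, 1-aligned)
25..26  -- padding (1B)
26..30  refcount  (4B, 2-aligned)
30..31  d  (1B, 1-aligned)
31..32  -- padding (1B)
32..64  e  (32B, 2-aligned)

1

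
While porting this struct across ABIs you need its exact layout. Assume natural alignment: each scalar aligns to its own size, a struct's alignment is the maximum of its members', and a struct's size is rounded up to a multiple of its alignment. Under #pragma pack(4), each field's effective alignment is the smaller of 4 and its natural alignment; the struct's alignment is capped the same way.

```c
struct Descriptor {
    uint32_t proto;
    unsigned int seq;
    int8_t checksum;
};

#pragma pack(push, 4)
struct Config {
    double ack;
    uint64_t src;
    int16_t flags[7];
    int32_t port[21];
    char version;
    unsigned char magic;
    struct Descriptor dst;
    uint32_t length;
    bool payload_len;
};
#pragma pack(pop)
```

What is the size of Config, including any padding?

Descriptor: @0: proto [4B, align 4] → 4; @4: seq [4B, align 4] → 8; @8: checksum [1B, align 1] → 9; +3 tail pad (align 4); size 12, align 4
@0: ack [8B, align 4] → 8
@8: src [8B, align 4] → 16
@16: flags [14B, align 2] → 30
+2 pad (align 4)
@32: port [84B, align 4] → 116
@116: version [1B, align 1] → 117
@117: magic [1B, align 1] → 118
+2 pad (align 4)
@120: dst [12B, align 4] → 132
@132: length [4B, align 4] → 136
@136: payload_len [1B, align 1] → 137
+3 tail pad (align 4)
size 140, align 4

140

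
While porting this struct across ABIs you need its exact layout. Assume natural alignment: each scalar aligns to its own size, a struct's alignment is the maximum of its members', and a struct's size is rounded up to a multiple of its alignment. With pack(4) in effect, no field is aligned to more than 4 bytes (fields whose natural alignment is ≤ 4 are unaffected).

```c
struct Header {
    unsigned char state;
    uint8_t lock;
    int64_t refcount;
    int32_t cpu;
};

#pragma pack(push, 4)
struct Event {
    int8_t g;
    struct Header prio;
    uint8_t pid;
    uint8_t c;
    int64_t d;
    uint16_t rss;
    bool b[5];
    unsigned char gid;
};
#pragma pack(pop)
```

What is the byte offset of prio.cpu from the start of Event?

20

Header: state at 0 (size 1, align 1) → ends 1; lock at 1 (size 1, align 1) → ends 2; pad 6 to align 8 for refcount; refcount at 8 (size 8, align 8) → ends 16; cpu at 16 (size 4, align 4) → ends 20; tail pad 4 to reach multiple of 8; total 24 bytes, alignment 8
g at 0 (size 1, align 1) → ends 1
pad 3 to align 4 for prio
prio at 4 (size 24, align 4) → ends 28
within Header: cpu at 16
4 + 16 = 20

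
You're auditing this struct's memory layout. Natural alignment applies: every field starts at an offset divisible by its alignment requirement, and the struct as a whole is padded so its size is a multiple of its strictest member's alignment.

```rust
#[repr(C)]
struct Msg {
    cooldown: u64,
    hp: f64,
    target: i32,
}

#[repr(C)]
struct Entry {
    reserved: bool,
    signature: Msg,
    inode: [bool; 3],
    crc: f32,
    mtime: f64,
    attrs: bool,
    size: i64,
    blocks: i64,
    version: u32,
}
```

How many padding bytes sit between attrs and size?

Msg: 0..8  cooldown  (8B, 8-aligned); 8..16  hp  (8B, 8-aligned); 16..20  target  (4B, 4-aligned); 20..24  -- tail padding (4B); sizeof = 24, alignof = 8
0..1  reserved  (1B, 1-aligned)
1..8  -- padding (7B)
8..32  signature  (24B, 8-aligned)
32..35  inode  (3B, 1-aligned)
35..36  -- padding (1B)
36..40  crc  (4B, 4-aligned)
40..48  mtime  (8B, 8-aligned)
48..49  attrs  (1B, 1-aligned)
49..56  -- padding (7B)
56..64  size  (8B, 8-aligned)

7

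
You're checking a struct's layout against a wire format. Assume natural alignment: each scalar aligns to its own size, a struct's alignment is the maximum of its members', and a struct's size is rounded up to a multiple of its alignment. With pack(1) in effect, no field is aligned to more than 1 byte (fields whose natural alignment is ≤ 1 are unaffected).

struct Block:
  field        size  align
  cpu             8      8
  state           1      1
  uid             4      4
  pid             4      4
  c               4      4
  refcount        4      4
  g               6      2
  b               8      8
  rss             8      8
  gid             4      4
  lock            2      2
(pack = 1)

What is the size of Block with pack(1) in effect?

53

0..8  cpu  (8B, 1-aligned)
8..9  state  (1B, 1-aligned)
9..13  uid  (4B, 1-aligned)
13..17  pid  (4B, 1-aligned)
17..21  c  (4B, 1-aligned)
21..25  refcount  (4B, 1-aligned)
25..31  g  (6B, 1-aligned)
31..39  b  (8B, 1-aligned)
39..47  rss  (8B, 1-aligned)
47..51  gid  (4B, 1-aligned)
51..53  lock  (2B, 1-aligned)
sizeof = 53, alignof = 1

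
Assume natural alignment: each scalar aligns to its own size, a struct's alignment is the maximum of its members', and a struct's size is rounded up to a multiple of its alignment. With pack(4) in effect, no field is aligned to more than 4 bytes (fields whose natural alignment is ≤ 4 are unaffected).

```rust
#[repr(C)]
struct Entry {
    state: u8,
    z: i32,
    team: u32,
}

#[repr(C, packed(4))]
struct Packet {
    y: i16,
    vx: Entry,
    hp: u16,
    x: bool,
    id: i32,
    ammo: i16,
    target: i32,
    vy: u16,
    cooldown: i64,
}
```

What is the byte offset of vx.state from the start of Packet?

Entry: state at 0 (size 1, align 1) → ends 1; pad 3 to align 4 for z; z at 4 (size 4, align 4) → ends 8; team at 8 (size 4, align 4) → ends 12; total 12 bytes, alignment 4
y at 0 (size 2, align 2) → ends 2
pad 2 to align 4 for vx
vx at 4 (size 12, align 4) → ends 16
within Entry: state at 0
4 + 0 = 4

4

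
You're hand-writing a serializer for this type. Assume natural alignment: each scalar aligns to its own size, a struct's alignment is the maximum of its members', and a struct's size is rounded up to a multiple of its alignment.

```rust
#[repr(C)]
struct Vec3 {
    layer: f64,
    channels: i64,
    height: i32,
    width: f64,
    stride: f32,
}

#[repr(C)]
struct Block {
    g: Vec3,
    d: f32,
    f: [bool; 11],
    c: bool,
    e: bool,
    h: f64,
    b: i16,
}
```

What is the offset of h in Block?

Vec3: layer at 0 (size 8, align 8) → ends 8; channels at 8 (size 8, align 8) → ends 16; height at 16 (size 4, align 4) → ends 20; pad 4 to align 8 for width; width at 24 (size 8, align 8) → ends 32; stride at 32 (size 4, align 4) → ends 36; tail pad 4 to reach multiple of 8; total 40 bytes, alignment 8
g at 0 (size 40, align 8) → ends 40
d at 40 (size 4, align 4) → ends 44
f at 44 (size 11, align 1) → ends 55
c at 55 (size 1, align 1) → ends 56
e at 56 (size 1, align 1) → ends 57
pad 7 to align 8 for h
h at 64 (size 8, align 8) → ends 72

64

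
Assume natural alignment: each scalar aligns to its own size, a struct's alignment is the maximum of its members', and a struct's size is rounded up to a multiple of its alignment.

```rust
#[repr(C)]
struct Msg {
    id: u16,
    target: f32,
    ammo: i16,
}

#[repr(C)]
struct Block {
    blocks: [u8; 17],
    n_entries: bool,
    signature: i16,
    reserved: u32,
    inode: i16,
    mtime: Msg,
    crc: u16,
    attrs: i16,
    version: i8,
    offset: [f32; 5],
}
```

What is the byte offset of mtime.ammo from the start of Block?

Msg: @0: id [2B, align 2] → 2; +2 pad (align 4); @4: target [4B, align 4] → 8; @8: ammo [2B, align 2] → 10; +2 tail pad (align 4); size 12, align 4
@0: blocks [17B, align 1] → 17
@17: n_entries [1B, align 1] → 18
@18: signature [2B, align 2] → 20
@20: reserved [4B, align 4] → 24
@24: inode [2B, align 2] → 26
+2 pad (align 4)
@28: mtime [12B, align 4] → 40
within Msg: ammo at 8
28 + 8 = 36

36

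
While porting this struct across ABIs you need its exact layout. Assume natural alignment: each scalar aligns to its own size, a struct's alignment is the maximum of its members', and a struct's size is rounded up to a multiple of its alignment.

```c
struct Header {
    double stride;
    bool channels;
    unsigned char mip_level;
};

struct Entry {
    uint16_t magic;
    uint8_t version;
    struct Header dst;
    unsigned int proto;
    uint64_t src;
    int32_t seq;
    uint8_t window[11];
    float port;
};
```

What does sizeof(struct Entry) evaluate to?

64

Header: 0..8  stride  (8B, 8-aligned); 8..9  channels  (1B, 1-aligned); 9..10  mip_level  (1B, 1-aligned); 10..16  -- tail padding (6B); sizeof = 16, alignof = 8
0..2  magic  (2B, 2-aligned)
2..3  version  (1B, 1-aligned)
3..8  -- padding (5B)
8..24  dst  (16B, 8-aligned)
24..28  proto  (4B, 4-aligned)
28..32  -- padding (4B)
32..40  src  (8B, 8-aligned)
40..44  seq  (4B, 4-aligned)
44..55  window  (11B, 1-aligned)
55..56  -- padding (1B)
56..60  port  (4B, 4-aligned)
60..64  -- tail padding (4B)
sizeof = 64, alignof = 8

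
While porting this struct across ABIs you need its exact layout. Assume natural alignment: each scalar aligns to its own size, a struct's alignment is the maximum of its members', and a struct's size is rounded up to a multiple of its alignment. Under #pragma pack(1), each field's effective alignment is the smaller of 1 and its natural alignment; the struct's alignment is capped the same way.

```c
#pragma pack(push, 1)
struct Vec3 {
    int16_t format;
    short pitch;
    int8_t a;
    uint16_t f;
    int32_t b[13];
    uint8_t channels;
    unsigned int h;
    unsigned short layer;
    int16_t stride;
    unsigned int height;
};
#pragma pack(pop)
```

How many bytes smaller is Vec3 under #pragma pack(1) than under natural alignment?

4

natural layout:
  @0: format [2B, align 2] → 2
  @2: pitch [2B, align 2] → 4
  @4: a [1B, align 1] → 5
  +1 pad (align 2)
  @6: f [2B, align 2] → 8
  @8: b [52B, align 4] → 60
  @60: channels [1B, align 1] → 61
  +3 pad (align 4)
  @64: h [4B, align 4] → 68
  @68: layer [2B, align 2] → 70
  @70: stride [2B, align 2] → 72
  @72: height [4B, align 4] → 76
  size 76, align 4
packed(1) layout:
  @0: format [2B, align 1] → 2
  @2: pitch [2B, align 1] → 4
  @4: a [1B, align 1] → 5
  @5: f [2B, align 1] → 7
  @7: b [52B, align 1] → 59
  @59: channels [1B, align 1] → 60
  @60: h [4B, align 1] → 64
  @64: layer [2B, align 1] → 66
  @66: stride [2B, align 1] → 68
  @68: height [4B, align 1] → 72
  size 72, align 1
76 − 72 = 4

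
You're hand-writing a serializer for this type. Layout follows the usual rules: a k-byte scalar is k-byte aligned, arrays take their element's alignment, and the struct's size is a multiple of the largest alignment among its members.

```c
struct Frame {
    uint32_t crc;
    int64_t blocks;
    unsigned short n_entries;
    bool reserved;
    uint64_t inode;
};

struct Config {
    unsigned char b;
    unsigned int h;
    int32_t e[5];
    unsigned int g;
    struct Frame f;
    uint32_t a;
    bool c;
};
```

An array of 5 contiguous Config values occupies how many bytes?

Frame: crc at 0 (size 4, align 4) → ends 4; pad 4 to align 8 for blocks; blocks at 8 (size 8, align 8) → ends 16; n_entries at 16 (size 2, align 2) → ends 18; reserved at 18 (size 1, align 1) → ends 19; pad 5 to align 8 for inode; inode at 24 (size 8, align 8) → ends 32; total 32 bytes, alignment 8
b at 0 (size 1, align 1) → ends 1
pad 3 to align 4 for h
h at 4 (size 4, align 4) → ends 8
e at 8 (size 20, align 4) → ends 28
g at 28 (size 4, align 4) → ends 32
f at 32 (size 32, align 8) → ends 64
a at 64 (size 4, align 4) → ends 68
c at 68 (size 1, align 1) → ends 69
tail pad 3 to reach multiple of 8
total 72 bytes, alignment 8
array of 5: 5 × 72 = 360

360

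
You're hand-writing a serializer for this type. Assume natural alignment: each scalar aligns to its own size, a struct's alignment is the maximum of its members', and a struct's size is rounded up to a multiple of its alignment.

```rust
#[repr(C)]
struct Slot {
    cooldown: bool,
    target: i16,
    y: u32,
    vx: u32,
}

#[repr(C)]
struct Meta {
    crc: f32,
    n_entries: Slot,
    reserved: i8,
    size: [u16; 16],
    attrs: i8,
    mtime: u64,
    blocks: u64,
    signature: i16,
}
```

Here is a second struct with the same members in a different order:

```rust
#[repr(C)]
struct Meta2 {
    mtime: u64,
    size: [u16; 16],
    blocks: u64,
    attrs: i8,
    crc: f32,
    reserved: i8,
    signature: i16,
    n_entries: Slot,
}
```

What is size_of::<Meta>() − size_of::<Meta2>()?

Slot: 0..1  cooldown  (1B, 1-aligned); 1..2  -- padding (1B); 2..4  target  (2B, 2-aligned); 4..8  y  (4B, 4-aligned); 8..12  vx  (4B, 4-aligned); sizeof = 12, alignof = 4
0..4  crc  (4B, 4-aligned)
4..16  n_entries  (12B, 4-aligned)
16..17  reserved  (1B, 1-aligned)
17..18  -- padding (1B)
18..50  size  (32B, 2-aligned)
50..51  attrs  (1B, 1-aligned)
51..56  -- padding (5B)
56..64  mtime  (8B, 8-aligned)
64..72  blocks  (8B, 8-aligned)
72..74  signature  (2B, 2-aligned)
74..80  -- tail padding (6B)
sizeof = 80, alignof = 8
— Meta2 —
0..8  mtime  (8B, 8-aligned)
8..40  size  (32B, 2-aligned)
40..48  blocks  (8B, 8-aligned)
48..49  attrs  (1B, 1-aligned)
49..52  -- padding (3B)
52..56  crc  (4B, 4-aligned)
56..57  reserved  (1B, 1-aligned)
57..58  -- padding (1B)
58..60  signature  (2B, 2-aligned)
60..72  n_entries  (12B, 4-aligned)
sizeof = 72, alignof = 8
80 − 72 = 8

8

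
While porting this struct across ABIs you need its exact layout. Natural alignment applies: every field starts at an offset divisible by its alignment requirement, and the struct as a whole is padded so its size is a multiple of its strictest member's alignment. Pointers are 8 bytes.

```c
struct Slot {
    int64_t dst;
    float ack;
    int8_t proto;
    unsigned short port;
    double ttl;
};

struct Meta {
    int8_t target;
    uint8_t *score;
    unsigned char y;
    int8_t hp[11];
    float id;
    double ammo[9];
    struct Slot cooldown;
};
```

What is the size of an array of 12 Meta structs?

Slot: @0: dst [8B, align 8] → 8; @8: ack [4B, align 4] → 12; @12: proto [1B, align 1] → 13; +1 pad (align 2); @14: port [2B, align 2] → 16; @16: ttl [8B, align 8] → 24; size 24, align 8
@0: target [1B, align 1] → 1
+7 pad (align 8)
@8: score [8B, align 8] → 16
@16: y [1B, align 1] → 17
@17: hp [11B, align 1] → 28
@28: id [4B, align 4] → 32
@32: ammo [72B, align 8] → 104
@104: cooldown [24B, align 8] → 128
size 128, align 8
array of 12: 12 × 128 = 1536

1536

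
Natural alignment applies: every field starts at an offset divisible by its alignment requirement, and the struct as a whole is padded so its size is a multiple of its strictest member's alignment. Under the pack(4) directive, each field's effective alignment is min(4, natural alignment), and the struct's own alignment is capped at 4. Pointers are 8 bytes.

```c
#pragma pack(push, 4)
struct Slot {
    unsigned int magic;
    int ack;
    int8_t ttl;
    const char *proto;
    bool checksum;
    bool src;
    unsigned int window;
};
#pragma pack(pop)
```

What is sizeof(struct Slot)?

@0: magic [4B, align 4] → 4
@4: ack [4B, align 4] → 8
@8: ttl [1B, align 1] → 9
+3 pad (align 4)
@12: proto [8B, align 4] → 20
@20: checksum [1B, align 1] → 21
@21: src [1B, align 1] → 22
+2 pad (align 4)
@24: window [4B, align 4] → 28
size 28, align 4

28 bytes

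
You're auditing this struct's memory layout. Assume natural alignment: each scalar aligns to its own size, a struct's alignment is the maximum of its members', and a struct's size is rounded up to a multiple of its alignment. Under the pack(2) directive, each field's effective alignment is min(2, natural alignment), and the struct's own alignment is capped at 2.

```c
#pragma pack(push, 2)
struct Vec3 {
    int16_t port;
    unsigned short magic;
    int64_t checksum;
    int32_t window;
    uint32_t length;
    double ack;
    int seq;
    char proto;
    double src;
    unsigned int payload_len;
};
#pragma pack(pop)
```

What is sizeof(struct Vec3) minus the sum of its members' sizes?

0..2  port  (2B, 2-aligned)
2..4  magic  (2B, 2-aligned)
4..12  checksum  (8B, 2-aligned)
12..16  window  (4B, 2-aligned)
16..20  length  (4B, 2-aligned)
20..28  ack  (8B, 2-aligned)
28..32  seq  (4B, 2-aligned)
32..33  proto  (1B, 1-aligned)
33..34  -- padding (1B)
34..42  src  (8B, 2-aligned)
42..46  payload_len  (4B, 2-aligned)
sizeof = 46, alignof = 2
data bytes 45, size 46 → padding 1

1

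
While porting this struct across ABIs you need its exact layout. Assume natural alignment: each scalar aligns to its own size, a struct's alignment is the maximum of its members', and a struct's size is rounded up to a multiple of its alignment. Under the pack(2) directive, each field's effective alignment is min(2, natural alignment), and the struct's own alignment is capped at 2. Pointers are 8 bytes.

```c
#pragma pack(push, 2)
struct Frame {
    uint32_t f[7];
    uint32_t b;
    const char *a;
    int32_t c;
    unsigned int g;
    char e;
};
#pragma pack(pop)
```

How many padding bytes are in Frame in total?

f at 0 (size 28, align 2) → ends 28
b at 28 (size 4, align 2) → ends 32
a at 32 (size 8, align 2) → ends 40
c at 40 (size 4, align 2) → ends 44
g at 44 (size 4, align 2) → ends 48
e at 48 (size 1, align 1) → ends 49
tail pad 1 to reach multiple of 2
total 50 bytes, alignment 2
data bytes 49, size 50 → padding 1

1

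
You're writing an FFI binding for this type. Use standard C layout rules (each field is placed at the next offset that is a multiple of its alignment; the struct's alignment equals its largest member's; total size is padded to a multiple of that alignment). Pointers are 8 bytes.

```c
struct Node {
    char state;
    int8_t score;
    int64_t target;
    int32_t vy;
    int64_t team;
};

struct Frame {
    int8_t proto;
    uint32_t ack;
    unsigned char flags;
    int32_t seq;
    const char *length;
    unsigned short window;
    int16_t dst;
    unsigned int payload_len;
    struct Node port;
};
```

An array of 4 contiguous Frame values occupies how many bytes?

Node: @0: state [1B, align 1] → 1; @1: score [1B, align 1] → 2; +6 pad (align 8); @8: target [8B, align 8] → 16; @16: vy [4B, align 4] → 20; +4 pad (align 8); @24: team [8B, align 8] → 32; size 32, align 8
@0: proto [1B, align 1] → 1
+3 pad (align 4)
@4: ack [4B, align 4] → 8
@8: flags [1B, align 1] → 9
+3 pad (align 4)
@12: seq [4B, align 4] → 16
@16: length [8B, align 8] → 24
@24: window [2B, align 2] → 26
@26: dst [2B, align 2] → 28
@28: payload_len [4B, align 4] → 32
@32: port [32B, align 8] → 64
size 64, align 8
array of 4: 4 × 64 = 256

256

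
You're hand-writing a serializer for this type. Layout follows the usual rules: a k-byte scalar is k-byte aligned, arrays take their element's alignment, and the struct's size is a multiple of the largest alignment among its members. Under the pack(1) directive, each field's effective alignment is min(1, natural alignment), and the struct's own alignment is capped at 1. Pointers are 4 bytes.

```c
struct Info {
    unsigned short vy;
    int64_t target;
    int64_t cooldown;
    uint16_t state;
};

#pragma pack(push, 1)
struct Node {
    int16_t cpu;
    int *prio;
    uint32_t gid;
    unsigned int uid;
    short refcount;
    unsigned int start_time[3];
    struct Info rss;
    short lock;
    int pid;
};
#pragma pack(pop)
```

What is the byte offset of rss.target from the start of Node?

36

Info: 0..2  vy  (2B, 2-aligned); 2..8  -- padding (6B); 8..16  target  (8B, 8-aligned); 16..24  cooldown  (8B, 8-aligned); 24..26  state  (2B, 2-aligned); 26..32  -- tail padding (6B); sizeof = 32, alignof = 8
0..2  cpu  (2B, 1-aligned)
2..6  prio  (4B, 1-aligned)
6..10  gid  (4B, 1-aligned)
10..14  uid  (4B, 1-aligned)
14..16  refcount  (2B, 1-aligned)
16..28  start_time  (12B, 1-aligned)
28..60  rss  (32B, 1-aligned)
within Info: target at 8
28 + 8 = 36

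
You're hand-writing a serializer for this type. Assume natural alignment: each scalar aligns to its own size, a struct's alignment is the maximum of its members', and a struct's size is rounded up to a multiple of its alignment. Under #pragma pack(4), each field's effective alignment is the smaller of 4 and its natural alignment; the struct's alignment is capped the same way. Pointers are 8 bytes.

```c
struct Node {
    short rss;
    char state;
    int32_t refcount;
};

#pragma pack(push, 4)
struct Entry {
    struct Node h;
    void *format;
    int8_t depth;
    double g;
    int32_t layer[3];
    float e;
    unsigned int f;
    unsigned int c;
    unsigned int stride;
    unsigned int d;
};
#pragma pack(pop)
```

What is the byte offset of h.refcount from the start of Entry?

4

Node: rss at 0 (size 2, align 2) → ends 2; state at 2 (size 1, align 1) → ends 3; pad 1 to align 4 for refcount; refcount at 4 (size 4, align 4) → ends 8; total 8 bytes, alignment 4
h at 0 (size 8, align 4) → ends 8
within Node: refcount at 4
0 + 4 = 4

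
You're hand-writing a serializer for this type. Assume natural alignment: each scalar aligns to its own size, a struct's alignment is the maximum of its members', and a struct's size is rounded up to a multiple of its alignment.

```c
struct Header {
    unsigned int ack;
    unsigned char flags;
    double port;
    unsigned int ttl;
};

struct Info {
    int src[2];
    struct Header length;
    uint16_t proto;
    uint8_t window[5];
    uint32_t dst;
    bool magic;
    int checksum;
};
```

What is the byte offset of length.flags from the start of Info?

Header: 0..4  ack  (4B, 4-aligned); 4..5  flags  (1B, 1-aligned); 5..8  -- padding (3B); 8..16  port  (8B, 8-aligned); 16..20  ttl  (4B, 4-aligned); 20..24  -- tail padding (4B); sizeof = 24, alignof = 8
0..8  src  (8B, 4-aligned)
8..32  length  (24B, 8-aligned)
within Header: flags at 4
8 + 4 = 12

12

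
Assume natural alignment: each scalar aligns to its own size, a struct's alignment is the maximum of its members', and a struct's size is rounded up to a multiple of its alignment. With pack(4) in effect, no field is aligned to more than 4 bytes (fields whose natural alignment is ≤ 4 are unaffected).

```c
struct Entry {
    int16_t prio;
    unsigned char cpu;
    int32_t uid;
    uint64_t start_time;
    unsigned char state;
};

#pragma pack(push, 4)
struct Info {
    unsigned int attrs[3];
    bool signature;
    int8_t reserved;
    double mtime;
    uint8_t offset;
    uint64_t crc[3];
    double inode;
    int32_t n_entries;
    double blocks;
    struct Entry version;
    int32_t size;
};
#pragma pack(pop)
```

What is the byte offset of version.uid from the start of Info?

Entry: @0: prio [2B, align 2] → 2; @2: cpu [1B, align 1] → 3; +1 pad (align 4); @4: uid [4B, align 4] → 8; @8: start_time [8B, align 8] → 16; @16: state [1B, align 1] → 17; +7 tail pad (align 8); size 24, align 8
@0: attrs [12B, align 4] → 12
@12: signature [1B, align 1] → 13
@13: reserved [1B, align 1] → 14
+2 pad (align 4)
@16: mtime [8B, align 4] → 24
@24: offset [1B, align 1] → 25
+3 pad (align 4)
@28: crc [24B, align 4] → 52
@52: inode [8B, align 4] → 60
@60: n_entries [4B, align 4] → 64
@64: blocks [8B, align 4] → 72
@72: version [24B, align 4] → 96
within Entry: uid at 4
72 + 4 = 76

76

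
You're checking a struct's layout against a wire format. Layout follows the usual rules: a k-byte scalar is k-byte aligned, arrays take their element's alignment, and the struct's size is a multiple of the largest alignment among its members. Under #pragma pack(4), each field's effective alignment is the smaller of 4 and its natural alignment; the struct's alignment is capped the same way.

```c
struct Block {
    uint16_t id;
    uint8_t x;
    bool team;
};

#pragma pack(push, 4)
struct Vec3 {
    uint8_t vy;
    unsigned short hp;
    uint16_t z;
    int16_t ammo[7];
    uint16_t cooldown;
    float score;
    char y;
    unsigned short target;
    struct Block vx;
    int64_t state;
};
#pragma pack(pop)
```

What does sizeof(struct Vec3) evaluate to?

Block: @0: id [2B, align 2] → 2; @2: x [1B, align 1] → 3; @3: team [1B, align 1] → 4; size 4, align 2
@0: vy [1B, align 1] → 1
+1 pad (align 2)
@2: hp [2B, align 2] → 4
@4: z [2B, align 2] → 6
@6: ammo [14B, align 2] → 20
@20: cooldown [2B, align 2] → 22
+2 pad (align 4)
@24: score [4B, align 4] → 28
@28: y [1B, align 1] → 29
+1 pad (align 2)
@30: target [2B, align 2] → 32
@32: vx [4B, align 2] → 36
@36: state [8B, align 4] → 44
size 44, align 4

44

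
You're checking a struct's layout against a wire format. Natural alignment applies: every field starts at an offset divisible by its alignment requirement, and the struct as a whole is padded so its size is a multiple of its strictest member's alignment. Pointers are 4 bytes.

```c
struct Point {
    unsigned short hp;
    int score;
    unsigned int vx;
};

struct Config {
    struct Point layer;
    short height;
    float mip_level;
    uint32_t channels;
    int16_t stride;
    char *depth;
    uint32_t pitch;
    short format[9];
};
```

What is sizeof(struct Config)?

Point: @0: hp [2B, align 2] → 2; +2 pad (align 4); @4: score [4B, align 4] → 8; @8: vx [4B, align 4] → 12; size 12, align 4
@0: layer [12B, align 4] → 12
@12: height [2B, align 2] → 14
+2 pad (align 4)
@16: mip_level [4B, align 4] → 20
@20: channels [4B, align 4] → 24
@24: stride [2B, align 2] → 26
+2 pad (align 4)
@28: depth [4B, align 4] → 32
@32: pitch [4B, align 4] → 36
@36: format [18B, align 2] → 54
+2 tail pad (align 4)
size 56, align 4

56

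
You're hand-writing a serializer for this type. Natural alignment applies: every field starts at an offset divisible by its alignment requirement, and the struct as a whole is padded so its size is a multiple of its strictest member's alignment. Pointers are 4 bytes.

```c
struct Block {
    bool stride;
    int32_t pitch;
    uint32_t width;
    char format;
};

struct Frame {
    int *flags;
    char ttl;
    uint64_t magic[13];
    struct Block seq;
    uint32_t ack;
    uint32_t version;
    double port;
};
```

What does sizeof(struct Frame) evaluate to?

Block: @0: stride [1B, align 1] → 1; +3 pad (align 4); @4: pitch [4B, align 4] → 8; @8: width [4B, align 4] → 12; @12: format [1B, align 1] → 13; +3 tail pad (align 4); size 16, align 4
@0: flags [4B, align 4] → 4
@4: ttl [1B, align 1] → 5
+3 pad (align 8)
@8: magic [104B, align 8] → 112
@112: seq [16B, align 4] → 128
@128: ack [4B, align 4] → 132
@132: version [4B, align 4] → 136
@136: port [8B, align 8] → 144
size 144, align 8

144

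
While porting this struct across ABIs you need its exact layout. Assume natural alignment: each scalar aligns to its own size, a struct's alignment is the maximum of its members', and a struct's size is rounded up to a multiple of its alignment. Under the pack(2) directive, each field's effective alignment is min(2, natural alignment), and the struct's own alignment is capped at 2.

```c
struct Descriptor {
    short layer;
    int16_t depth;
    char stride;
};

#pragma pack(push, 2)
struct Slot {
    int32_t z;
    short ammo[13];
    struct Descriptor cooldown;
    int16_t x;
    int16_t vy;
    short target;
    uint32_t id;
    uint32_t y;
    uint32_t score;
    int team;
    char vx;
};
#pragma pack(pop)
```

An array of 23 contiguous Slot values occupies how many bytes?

1380

Descriptor: layer at 0 (size 2, align 2) → ends 2; depth at 2 (size 2, align 2) → ends 4; stride at 4 (size 1, align 1) → ends 5; tail pad 1 to reach multiple of 2; total 6 bytes, alignment 2
z at 0 (size 4, align 2) → ends 4
ammo at 4 (size 26, align 2) → ends 30
cooldown at 30 (size 6, align 2) → ends 36
x at 36 (size 2, align 2) → ends 38
vy at 38 (size 2, align 2) → ends 40
target at 40 (size 2, align 2) → ends 42
id at 42 (size 4, align 2) → ends 46
y at 46 (size 4, align 2) → ends 50
score at 50 (size 4, align 2) → ends 54
team at 54 (size 4, align 2) → ends 58
vx at 58 (size 1, align 1) → ends 59
tail pad 1 to reach multiple of 2
total 60 bytes, alignment 2
array of 23: 23 × 60 = 1380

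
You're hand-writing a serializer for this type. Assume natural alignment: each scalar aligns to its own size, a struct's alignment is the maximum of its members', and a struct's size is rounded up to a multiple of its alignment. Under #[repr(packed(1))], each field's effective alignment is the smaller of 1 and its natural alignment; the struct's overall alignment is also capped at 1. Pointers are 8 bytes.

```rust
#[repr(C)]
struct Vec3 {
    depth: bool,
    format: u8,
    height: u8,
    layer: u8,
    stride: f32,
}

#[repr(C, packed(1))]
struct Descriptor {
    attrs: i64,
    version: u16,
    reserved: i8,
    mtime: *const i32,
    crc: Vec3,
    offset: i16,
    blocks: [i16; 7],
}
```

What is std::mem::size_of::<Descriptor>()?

43

Vec3: 0..1  depth  (1B, 1-aligned); 1..2  format  (1B, 1-aligned); 2..3  height  (1B, 1-aligned); 3..4  layer  (1B, 1-aligned); 4..8  stride  (4B, 4-aligned); sizeof = 8, alignof = 4
0..8  attrs  (8B, 1-aligned)
8..10  version  (2B, 1-aligned)
10..11  reserved  (1B, 1-aligned)
11..19  mtime  (8B, 1-aligned)
19..27  crc  (8B, 1-aligned)
27..29  offset  (2B, 1-aligned)
29..43  blocks  (14B, 1-aligned)
sizeof = 43, alignof = 1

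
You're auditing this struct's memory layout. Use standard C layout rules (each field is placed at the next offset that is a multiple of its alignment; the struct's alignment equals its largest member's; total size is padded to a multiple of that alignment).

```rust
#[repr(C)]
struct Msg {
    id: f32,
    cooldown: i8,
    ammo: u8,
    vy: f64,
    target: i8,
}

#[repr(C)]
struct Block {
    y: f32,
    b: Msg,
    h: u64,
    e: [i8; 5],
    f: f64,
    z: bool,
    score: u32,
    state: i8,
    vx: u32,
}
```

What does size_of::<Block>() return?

Msg: 0..4  id  (4B, 4-aligned); 4..5  cooldown  (1B, 1-aligned); 5..6  ammo  (1B, 1-aligned); 6..8  -- padding (2B); 8..16  vy  (8B, 8-aligned); 16..17  target  (1B, 1-aligned); 17..24  -- tail padding (7B); sizeof = 24, alignof = 8
0..4  y  (4B, 4-aligned)
4..8  -- padding (4B)
8..32  b  (24B, 8-aligned)
32..40  h  (8B, 8-aligned)
40..45  e  (5B, 1-aligned)
45..48  -- padding (3B)
48..56  f  (8B, 8-aligned)
56..57  z  (1B, 1-aligned)
57..60  -- padding (3B)
60..64  score  (4B, 4-aligned)
64..65  state  (1B, 1-aligned)
65..68  -- padding (3B)
68..72  vx  (4B, 4-aligned)
sizeof = 72, alignof = 8

72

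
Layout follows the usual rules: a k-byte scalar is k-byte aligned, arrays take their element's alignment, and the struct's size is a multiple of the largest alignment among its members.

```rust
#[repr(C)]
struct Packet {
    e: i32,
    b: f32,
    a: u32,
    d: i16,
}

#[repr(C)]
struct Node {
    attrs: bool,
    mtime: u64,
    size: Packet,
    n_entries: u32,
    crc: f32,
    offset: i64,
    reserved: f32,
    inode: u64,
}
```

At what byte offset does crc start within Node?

36

Packet: 0..4  e  (4B, 4-aligned); 4..8  b  (4B, 4-aligned); 8..12  a  (4B, 4-aligned); 12..14  d  (2B, 2-aligned); 14..16  -- tail padding (2B); sizeof = 16, alignof = 4
0..1  attrs  (1B, 1-aligned)
1..8  -- padding (7B)
8..16  mtime  (8B, 8-aligned)
16..32  size  (16B, 4-aligned)
32..36  n_entries  (4B, 4-aligned)
36..40  crc  (4B, 4-aligned)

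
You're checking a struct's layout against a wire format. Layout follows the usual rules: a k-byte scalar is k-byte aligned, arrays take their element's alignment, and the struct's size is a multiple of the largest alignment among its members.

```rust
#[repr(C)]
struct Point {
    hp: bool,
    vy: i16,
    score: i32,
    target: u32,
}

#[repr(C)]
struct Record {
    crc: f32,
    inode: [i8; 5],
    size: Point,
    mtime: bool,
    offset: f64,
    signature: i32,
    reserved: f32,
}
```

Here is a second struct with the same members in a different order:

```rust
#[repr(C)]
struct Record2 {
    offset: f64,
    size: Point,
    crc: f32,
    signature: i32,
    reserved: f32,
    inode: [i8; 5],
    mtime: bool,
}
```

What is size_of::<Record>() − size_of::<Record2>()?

Point: hp at 0 (size 1, align 1) → ends 1; pad 1 to align 2 for vy; vy at 2 (size 2, align 2) → ends 4; score at 4 (size 4, align 4) → ends 8; target at 8 (size 4, align 4) → ends 12; total 12 bytes, alignment 4
crc at 0 (size 4, align 4) → ends 4
inode at 4 (size 5, align 1) → ends 9
pad 3 to align 4 for size
size at 12 (size 12, align 4) → ends 24
mtime at 24 (size 1, align 1) → ends 25
pad 7 to align 8 for offset
offset at 32 (size 8, align 8) → ends 40
signature at 40 (size 4, align 4) → ends 44
reserved at 44 (size 4, align 4) → ends 48
total 48 bytes, alignment 8
— Record2 —
offset at 0 (size 8, align 8) → ends 8
size at 8 (size 12, align 4) → ends 20
crc at 20 (size 4, align 4) → ends 24
signature at 24 (size 4, align 4) → ends 28
reserved at 28 (size 4, align 4) → ends 32
inode at 32 (size 5, align 1) → ends 37
mtime at 37 (size 1, align 1) → ends 38
tail pad 2 to reach multiple of 8
total 40 bytes, alignment 8
48 − 40 = 8

8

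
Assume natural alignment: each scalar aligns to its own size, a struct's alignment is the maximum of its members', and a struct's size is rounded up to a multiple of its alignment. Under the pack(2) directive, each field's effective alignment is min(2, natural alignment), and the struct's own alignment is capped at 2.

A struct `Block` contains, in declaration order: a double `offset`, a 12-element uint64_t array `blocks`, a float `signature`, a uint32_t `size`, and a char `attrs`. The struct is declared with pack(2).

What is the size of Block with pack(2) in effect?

offset at 0 (size 8, align 2) → ends 8
blocks at 8 (size 96, align 2) → ends 104
signature at 104 (size 4, align 2) → ends 108
size at 108 (size 4, align 2) → ends 112
attrs at 112 (size 1, align 1) → ends 113
tail pad 1 to reach multiple of 2
total 114 bytes, alignment 2

114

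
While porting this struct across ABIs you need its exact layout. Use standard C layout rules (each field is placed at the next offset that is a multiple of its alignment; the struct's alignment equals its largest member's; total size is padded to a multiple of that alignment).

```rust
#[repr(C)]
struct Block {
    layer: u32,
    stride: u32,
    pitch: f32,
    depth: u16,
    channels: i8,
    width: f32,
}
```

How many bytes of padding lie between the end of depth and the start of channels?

0

@0: layer [4B, align 4] → 4
@4: stride [4B, align 4] → 8
@8: pitch [4B, align 4] → 12
@12: depth [2B, align 2] → 14
@14: channels [1B, align 1] → 15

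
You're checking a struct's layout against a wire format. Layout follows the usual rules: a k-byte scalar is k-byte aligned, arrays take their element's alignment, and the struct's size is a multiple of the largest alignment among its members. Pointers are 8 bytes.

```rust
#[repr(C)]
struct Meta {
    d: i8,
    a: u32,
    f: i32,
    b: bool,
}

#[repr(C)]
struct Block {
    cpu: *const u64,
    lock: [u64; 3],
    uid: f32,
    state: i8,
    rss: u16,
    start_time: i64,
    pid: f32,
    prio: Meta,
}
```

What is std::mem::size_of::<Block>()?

72 bytes

Meta: 0..1  d  (1B, 1-aligned); 1..4  -- padding (3B); 4..8  a  (4B, 4-aligned); 8..12  f  (4B, 4-aligned); 12..13  b  (1B, 1-aligned); 13..16  -- tail padding (3B); sizeof = 16, alignof = 4
0..8  cpu  (8B, 8-aligned)
8..32  lock  (24B, 8-aligned)
32..36  uid  (4B, 4-aligned)
36..37  state  (1B, 1-aligned)
37..38  -- padding (1B)
38..40  rss  (2B, 2-aligned)
40..48  start_time  (8B, 8-aligned)
48..52  pid  (4B, 4-aligned)
52..68  prio  (16B, 4-aligned)
68..72  -- tail padding (4B)
sizeof = 72, alignof = 8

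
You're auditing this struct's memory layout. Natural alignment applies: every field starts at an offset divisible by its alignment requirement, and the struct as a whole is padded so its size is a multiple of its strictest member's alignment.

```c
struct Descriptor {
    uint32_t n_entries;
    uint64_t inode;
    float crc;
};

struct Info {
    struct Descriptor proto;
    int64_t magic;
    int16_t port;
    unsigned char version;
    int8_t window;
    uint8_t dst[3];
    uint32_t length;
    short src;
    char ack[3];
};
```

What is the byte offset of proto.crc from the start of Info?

16

Descriptor: 0..4  n_entries  (4B, 4-aligned); 4..8  -- padding (4B); 8..16  inode  (8B, 8-aligned); 16..20  crc  (4B, 4-aligned); 20..24  -- tail padding (4B); sizeof = 24, alignof = 8
0..24  proto  (24B, 8-aligned)
within Descriptor: crc at 16
0 + 16 = 16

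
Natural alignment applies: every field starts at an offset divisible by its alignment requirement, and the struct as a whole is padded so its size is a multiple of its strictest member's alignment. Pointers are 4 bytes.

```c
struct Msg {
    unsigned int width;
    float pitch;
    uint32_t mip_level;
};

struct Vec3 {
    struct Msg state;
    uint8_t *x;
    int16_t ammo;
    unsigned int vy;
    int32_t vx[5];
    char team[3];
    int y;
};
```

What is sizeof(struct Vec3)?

Msg: 0..4  width  (4B, 4-aligned); 4..8  pitch  (4B, 4-aligned); 8..12  mip_level  (4B, 4-aligned); sizeof = 12, alignof = 4
0..12  state  (12B, 4-aligned)
12..16  x  (4B, 4-aligned)
16..18  ammo  (2B, 2-aligned)
18..20  -- padding (2B)
20..24  vy  (4B, 4-aligned)
24..44  vx  (20B, 4-aligned)
44..47  team  (3B, 1-aligned)
47..48  -- padding (1B)
48..52  y  (4B, 4-aligned)
sizeof = 52, alignof = 4

52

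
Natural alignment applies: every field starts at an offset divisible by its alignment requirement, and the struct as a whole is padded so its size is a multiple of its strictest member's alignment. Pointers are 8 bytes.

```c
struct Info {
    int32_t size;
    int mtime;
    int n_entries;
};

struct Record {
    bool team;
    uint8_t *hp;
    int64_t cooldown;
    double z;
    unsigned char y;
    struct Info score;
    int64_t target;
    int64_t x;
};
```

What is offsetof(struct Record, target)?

48

Info: size at 0 (size 4, align 4) → ends 4; mtime at 4 (size 4, align 4) → ends 8; n_entries at 8 (size 4, align 4) → ends 12; total 12 bytes, alignment 4
team at 0 (size 1, align 1) → ends 1
pad 7 to align 8 for hp
hp at 8 (size 8, align 8) → ends 16
cooldown at 16 (size 8, align 8) → ends 24
z at 24 (size 8, align 8) → ends 32
y at 32 (size 1, align 1) → ends 33
pad 3 to align 4 for score
score at 36 (size 12, align 4) → ends 48
target at 48 (size 8, align 8) → ends 56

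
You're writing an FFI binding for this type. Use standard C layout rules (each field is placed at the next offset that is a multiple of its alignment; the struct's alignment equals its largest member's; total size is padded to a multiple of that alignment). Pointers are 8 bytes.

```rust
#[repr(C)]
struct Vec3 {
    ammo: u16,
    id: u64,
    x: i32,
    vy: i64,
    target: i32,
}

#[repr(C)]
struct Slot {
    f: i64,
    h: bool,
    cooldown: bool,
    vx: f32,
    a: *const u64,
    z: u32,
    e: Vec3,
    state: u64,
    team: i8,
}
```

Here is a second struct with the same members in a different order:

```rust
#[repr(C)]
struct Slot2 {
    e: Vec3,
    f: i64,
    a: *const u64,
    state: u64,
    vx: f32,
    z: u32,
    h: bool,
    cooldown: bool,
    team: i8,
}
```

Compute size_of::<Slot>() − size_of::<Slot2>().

8

Vec3: @0: ammo [2B, align 2] → 2; +6 pad (align 8); @8: id [8B, align 8] → 16; @16: x [4B, align 4] → 20; +4 pad (align 8); @24: vy [8B, align 8] → 32; @32: target [4B, align 4] → 36; +4 tail pad (align 8); size 40, align 8
@0: f [8B, align 8] → 8
@8: h [1B, align 1] → 9
@9: cooldown [1B, align 1] → 10
+2 pad (align 4)
@12: vx [4B, align 4] → 16
@16: a [8B, align 8] → 24
@24: z [4B, align 4] → 28
+4 pad (align 8)
@32: e [40B, align 8] → 72
@72: state [8B, align 8] → 80
@80: team [1B, align 1] → 81
+7 tail pad (align 8)
size 88, align 8
— Slot2 —
@0: e [40B, align 8] → 40
@40: f [8B, align 8] → 48
@48: a [8B, align 8] → 56
@56: state [8B, align 8] → 64
@64: vx [4B, align 4] → 68
@68: z [4B, align 4] → 72
@72: h [1B, align 1] → 73
@73: cooldown [1B, align 1] → 74
@74: team [1B, align 1] → 75
+5 tail pad (align 8)
size 80, align 8
88 − 80 = 8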